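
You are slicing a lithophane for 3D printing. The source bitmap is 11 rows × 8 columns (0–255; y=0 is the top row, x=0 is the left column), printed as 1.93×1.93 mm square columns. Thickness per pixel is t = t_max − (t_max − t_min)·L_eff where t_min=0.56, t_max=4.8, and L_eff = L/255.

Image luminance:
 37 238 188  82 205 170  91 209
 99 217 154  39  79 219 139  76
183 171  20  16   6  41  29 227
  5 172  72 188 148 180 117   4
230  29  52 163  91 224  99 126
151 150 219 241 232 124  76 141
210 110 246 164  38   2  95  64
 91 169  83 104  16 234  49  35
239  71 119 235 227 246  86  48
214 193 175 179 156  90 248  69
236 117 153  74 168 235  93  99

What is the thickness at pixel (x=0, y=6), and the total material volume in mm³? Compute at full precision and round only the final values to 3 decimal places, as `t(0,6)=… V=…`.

span = t_max - t_min = 4.8 - 0.56 = 4.240
L(0,6) = 210, L_eff = 210/255 = 0.823529
t(0,6) = 4.8 - 4.240·0.823529 = 1.308
Σt over all 11·8 pixels = 486002/2125 ≈ 228.7068235
V = pitch²·Σt = 1.93²·486002/2125 = 851.910

t(0,6)=1.308 V=851.910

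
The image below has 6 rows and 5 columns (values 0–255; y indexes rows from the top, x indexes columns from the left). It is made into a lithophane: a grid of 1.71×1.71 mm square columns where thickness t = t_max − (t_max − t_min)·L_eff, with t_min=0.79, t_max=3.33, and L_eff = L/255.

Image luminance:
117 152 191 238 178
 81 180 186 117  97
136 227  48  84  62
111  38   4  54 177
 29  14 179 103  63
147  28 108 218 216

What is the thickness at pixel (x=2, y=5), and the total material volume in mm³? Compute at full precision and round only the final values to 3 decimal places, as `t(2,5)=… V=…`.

t(2,5)=2.254 V=187.758

span = t_max - t_min = 3.33 - 0.79 = 2.540
L(2,5) = 108, L_eff = 108/255 = 0.423529
t(2,5) = 3.33 - 2.540·0.423529 = 2.254
Σt over all 6·5 pixels = 409342/6375 ≈ 64.2105098
V = pitch²·Σt = 1.71²·409342/6375 = 187.758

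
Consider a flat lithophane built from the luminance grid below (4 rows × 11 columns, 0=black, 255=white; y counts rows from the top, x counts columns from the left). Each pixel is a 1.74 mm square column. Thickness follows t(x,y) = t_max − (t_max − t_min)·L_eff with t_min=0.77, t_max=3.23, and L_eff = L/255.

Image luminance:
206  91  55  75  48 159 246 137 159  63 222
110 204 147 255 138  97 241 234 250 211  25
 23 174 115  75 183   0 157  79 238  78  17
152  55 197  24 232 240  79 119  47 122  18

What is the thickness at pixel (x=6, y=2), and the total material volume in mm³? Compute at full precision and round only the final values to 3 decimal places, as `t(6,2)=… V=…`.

t(6,2)=1.715 V=260.967

span = t_max - t_min = 3.23 - 0.77 = 2.460
L(6,2) = 157, L_eff = 157/255 = 0.615686
t(6,2) = 3.23 - 2.460·0.615686 = 1.715
Σt over all 4·11 pixels = 86.196
V = pitch²·Σt = 1.74²·86.196 = 260.967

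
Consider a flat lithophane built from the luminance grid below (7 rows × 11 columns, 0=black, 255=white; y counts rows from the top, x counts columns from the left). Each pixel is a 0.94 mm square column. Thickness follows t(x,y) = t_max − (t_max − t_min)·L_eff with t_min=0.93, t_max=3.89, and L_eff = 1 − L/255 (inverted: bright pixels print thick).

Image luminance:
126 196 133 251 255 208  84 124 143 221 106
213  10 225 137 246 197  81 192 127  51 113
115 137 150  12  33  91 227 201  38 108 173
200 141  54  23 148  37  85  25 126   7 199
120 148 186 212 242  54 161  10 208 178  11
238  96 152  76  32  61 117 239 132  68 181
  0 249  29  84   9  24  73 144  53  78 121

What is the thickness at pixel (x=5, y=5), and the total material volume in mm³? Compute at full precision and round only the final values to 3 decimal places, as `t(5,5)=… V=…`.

span = t_max - t_min = 3.89 - 0.93 = 2.960
L(5,5) = 61, L_eff = 1 - 61/255 = 0.760784 (inverted)
t(5,5) = 3.89 - 2.960·0.760784 = 1.638
Σt over all 7·11 pixels = 310289/1700 ≈ 182.5229412
V = pitch²·Σt = 0.94²·310289/1700 = 161.277

t(5,5)=1.638 V=161.277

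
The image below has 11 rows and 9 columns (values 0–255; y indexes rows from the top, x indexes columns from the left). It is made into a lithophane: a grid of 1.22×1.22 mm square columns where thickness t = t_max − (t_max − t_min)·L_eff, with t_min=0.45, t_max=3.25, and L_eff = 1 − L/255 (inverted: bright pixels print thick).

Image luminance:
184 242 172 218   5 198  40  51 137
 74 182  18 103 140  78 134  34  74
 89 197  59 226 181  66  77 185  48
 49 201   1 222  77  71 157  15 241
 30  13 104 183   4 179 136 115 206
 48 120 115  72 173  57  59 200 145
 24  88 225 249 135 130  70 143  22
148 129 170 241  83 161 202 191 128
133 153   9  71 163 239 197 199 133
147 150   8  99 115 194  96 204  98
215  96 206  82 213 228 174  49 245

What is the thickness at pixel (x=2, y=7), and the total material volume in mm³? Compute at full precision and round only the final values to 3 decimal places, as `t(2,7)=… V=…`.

t(2,7)=2.317 V=273.213

span = t_max - t_min = 3.25 - 0.45 = 2.800
L(2,7) = 170, L_eff = 1 - 170/255 = 0.333333 (inverted)
t(2,7) = 3.25 - 2.800·0.333333 = 2.317
Σt over all 11·9 pixels = 62411/340 ≈ 183.5617647
V = pitch²·Σt = 1.22²·62411/340 = 273.213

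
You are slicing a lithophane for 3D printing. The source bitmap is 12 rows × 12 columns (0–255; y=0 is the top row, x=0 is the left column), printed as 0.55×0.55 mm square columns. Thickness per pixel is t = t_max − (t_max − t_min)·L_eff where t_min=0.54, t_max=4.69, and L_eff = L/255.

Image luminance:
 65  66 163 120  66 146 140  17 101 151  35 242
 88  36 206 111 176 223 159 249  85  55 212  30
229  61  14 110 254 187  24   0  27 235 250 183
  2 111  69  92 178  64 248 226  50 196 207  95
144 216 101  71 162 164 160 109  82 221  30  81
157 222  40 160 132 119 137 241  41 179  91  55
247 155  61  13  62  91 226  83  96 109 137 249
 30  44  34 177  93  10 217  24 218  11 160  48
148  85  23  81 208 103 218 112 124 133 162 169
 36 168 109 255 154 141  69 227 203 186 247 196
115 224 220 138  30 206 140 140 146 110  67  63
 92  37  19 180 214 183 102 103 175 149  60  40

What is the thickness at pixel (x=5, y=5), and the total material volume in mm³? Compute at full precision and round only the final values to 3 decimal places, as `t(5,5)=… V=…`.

span = t_max - t_min = 4.69 - 0.54 = 4.150
L(5,5) = 119, L_eff = 119/255 = 0.466667
t(5,5) = 4.69 - 4.150·0.466667 = 2.753
Σt over all 12·12 pixels = 963797/2550 ≈ 377.9596078
V = pitch²·Σt = 0.55²·963797/2550 = 114.333

t(5,5)=2.753 V=114.333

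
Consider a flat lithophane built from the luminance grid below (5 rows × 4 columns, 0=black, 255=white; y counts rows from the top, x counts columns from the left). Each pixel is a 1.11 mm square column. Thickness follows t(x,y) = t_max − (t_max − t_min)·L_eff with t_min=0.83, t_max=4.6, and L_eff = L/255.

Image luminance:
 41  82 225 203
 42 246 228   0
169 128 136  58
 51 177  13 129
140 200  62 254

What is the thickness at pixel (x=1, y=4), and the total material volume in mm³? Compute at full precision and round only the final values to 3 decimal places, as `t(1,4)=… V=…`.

t(1,4)=1.643 V=66.284

span = t_max - t_min = 4.6 - 0.83 = 3.770
L(1,4) = 200, L_eff = 200/255 = 0.784314
t(1,4) = 4.6 - 3.770·0.784314 = 1.643
Σt over all 5·4 pixels = 20174/375 ≈ 53.7973333
V = pitch²·Σt = 1.11²·20174/375 = 66.284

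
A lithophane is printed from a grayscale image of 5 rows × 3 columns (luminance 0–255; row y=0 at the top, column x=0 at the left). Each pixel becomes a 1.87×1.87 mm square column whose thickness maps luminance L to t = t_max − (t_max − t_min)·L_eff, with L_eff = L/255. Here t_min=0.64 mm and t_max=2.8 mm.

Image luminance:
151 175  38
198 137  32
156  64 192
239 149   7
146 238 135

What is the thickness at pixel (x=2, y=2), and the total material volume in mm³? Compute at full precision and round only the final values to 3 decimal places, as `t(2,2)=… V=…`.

t(2,2)=1.174 V=85.940

span = t_max - t_min = 2.8 - 0.64 = 2.160
L(2,2) = 192, L_eff = 192/255 = 0.752941
t(2,2) = 2.8 - 2.160·0.752941 = 1.174
Σt over all 5·3 pixels = 24.576
V = pitch²·Σt = 1.87²·24.576 = 85.940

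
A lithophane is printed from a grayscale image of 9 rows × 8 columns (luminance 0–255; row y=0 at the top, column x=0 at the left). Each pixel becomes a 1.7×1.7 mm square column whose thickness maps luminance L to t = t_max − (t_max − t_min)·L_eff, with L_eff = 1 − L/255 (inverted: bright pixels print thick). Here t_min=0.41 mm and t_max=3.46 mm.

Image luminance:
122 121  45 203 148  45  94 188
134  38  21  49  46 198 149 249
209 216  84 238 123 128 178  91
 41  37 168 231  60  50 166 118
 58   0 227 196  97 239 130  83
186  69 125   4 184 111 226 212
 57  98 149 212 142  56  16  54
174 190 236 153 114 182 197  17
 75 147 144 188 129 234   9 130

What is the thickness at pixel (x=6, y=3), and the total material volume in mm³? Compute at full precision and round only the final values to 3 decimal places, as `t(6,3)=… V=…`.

t(6,3)=2.395 V=404.640

span = t_max - t_min = 3.46 - 0.41 = 3.050
L(6,3) = 166, L_eff = 1 - 166/255 = 0.349020 (inverted)
t(6,3) = 3.46 - 3.050·0.349020 = 2.395
Σt over all 9·8 pixels = 71407/510 ≈ 140.0137255
V = pitch²·Σt = 1.7²·71407/510 = 404.640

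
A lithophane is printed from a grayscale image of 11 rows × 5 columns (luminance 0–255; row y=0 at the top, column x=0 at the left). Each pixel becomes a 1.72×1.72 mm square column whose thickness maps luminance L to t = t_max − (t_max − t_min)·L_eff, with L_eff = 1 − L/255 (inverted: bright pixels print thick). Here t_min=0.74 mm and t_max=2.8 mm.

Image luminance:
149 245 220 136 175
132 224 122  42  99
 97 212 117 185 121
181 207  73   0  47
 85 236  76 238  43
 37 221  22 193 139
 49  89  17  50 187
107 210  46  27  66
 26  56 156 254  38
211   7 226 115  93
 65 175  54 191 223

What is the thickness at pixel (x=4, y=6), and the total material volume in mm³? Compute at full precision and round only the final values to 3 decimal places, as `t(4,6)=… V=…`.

t(4,6)=2.251 V=283.208

span = t_max - t_min = 2.8 - 0.74 = 2.060
L(4,6) = 187, L_eff = 1 - 187/255 = 0.266667 (inverted)
t(4,6) = 2.8 - 2.060·0.266667 = 2.251
Σt over all 11·5 pixels = 1220561/12750 ≈ 95.7302745
V = pitch²·Σt = 1.72²·1220561/12750 = 283.208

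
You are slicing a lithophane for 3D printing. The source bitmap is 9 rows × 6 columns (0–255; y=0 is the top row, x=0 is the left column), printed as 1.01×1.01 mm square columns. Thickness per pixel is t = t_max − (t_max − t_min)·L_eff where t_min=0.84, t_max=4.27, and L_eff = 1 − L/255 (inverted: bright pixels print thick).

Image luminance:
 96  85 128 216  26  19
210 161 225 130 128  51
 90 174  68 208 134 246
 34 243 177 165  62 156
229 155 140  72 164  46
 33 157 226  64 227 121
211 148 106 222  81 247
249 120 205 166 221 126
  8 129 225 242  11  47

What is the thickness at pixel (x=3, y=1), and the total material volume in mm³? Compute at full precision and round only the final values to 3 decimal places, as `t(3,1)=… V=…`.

t(3,1)=2.589 V=150.966

span = t_max - t_min = 4.27 - 0.84 = 3.430
L(3,1) = 130, L_eff = 1 - 130/255 = 0.490196 (inverted)
t(3,1) = 4.27 - 3.430·0.490196 = 2.589
Σt over all 9·6 pixels = 377377/2550 ≈ 147.9909804
V = pitch²·Σt = 1.01²·377377/2550 = 150.966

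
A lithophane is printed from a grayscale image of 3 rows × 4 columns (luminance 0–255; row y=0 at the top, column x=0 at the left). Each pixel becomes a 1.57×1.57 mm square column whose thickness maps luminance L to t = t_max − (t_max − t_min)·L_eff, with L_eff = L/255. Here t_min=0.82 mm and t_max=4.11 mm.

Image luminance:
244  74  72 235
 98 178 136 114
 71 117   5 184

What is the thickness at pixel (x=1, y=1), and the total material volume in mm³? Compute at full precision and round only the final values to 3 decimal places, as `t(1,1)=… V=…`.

t(1,1)=1.813 V=72.975

span = t_max - t_min = 4.11 - 0.82 = 3.290
L(1,1) = 178, L_eff = 178/255 = 0.698039
t(1,1) = 4.11 - 3.290·0.698039 = 1.813
Σt over all 3·4 pixels = 188737/6375 ≈ 29.6058039
V = pitch²·Σt = 1.57²·188737/6375 = 72.975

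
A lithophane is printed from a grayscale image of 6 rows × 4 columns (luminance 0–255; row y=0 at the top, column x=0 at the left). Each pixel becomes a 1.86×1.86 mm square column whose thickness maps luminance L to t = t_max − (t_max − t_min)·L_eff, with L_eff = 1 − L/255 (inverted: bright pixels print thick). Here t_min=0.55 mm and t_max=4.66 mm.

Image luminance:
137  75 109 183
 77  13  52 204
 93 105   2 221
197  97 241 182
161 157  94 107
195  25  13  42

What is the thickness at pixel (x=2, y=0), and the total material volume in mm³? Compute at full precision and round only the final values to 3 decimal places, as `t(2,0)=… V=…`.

t(2,0)=2.307 V=200.793

span = t_max - t_min = 4.66 - 0.55 = 4.110
L(2,0) = 109, L_eff = 1 - 109/255 = 0.572549 (inverted)
t(2,0) = 4.66 - 4.110·0.572549 = 2.307
Σt over all 6·4 pixels = 246667/4250 ≈ 58.0392941
V = pitch²·Σt = 1.86²·246667/4250 = 200.793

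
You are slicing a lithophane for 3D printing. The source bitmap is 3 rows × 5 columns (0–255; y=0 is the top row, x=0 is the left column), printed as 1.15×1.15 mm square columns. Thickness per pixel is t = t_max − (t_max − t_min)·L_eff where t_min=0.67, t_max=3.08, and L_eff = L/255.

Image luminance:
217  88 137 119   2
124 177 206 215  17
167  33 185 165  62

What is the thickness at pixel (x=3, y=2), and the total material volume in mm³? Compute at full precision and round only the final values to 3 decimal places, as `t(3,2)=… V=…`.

t(3,2)=1.521 V=37.177

span = t_max - t_min = 3.08 - 0.67 = 2.410
L(3,2) = 165, L_eff = 165/255 = 0.647059
t(3,2) = 3.08 - 2.410·0.647059 = 1.521
Σt over all 3·5 pixels = 119471/4250 ≈ 28.1108235
V = pitch²·Σt = 1.15²·119471/4250 = 37.177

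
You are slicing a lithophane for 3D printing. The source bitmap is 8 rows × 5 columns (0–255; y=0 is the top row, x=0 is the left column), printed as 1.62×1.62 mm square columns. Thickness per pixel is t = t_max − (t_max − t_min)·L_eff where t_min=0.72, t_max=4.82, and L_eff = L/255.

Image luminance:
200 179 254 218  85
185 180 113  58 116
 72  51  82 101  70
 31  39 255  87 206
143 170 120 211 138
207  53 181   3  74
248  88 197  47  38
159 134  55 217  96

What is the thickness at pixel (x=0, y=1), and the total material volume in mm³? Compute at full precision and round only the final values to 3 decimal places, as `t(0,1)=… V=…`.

t(0,1)=1.845 V=288.210

span = t_max - t_min = 4.82 - 0.72 = 4.100
L(0,1) = 185, L_eff = 185/255 = 0.725490
t(0,1) = 4.82 - 4.100·0.725490 = 1.845
Σt over all 8·5 pixels = 280039/2550 ≈ 109.8192157
V = pitch²·Σt = 1.62²·280039/2550 = 288.210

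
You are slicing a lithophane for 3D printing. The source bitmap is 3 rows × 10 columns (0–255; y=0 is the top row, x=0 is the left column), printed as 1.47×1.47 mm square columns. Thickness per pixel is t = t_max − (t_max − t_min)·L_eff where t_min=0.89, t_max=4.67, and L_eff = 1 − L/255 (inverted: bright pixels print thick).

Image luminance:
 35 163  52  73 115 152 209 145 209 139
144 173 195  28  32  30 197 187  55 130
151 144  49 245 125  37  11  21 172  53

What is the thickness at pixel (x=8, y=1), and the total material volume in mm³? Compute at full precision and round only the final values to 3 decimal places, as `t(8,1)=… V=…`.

t(8,1)=1.705 V=168.880

span = t_max - t_min = 4.67 - 0.89 = 3.780
L(8,1) = 55, L_eff = 1 - 55/255 = 0.784314 (inverted)
t(8,1) = 4.67 - 3.780·0.784314 = 1.705
Σt over all 3·10 pixels = 166074/2125 ≈ 78.1524706
V = pitch²·Σt = 1.47²·166074/2125 = 168.880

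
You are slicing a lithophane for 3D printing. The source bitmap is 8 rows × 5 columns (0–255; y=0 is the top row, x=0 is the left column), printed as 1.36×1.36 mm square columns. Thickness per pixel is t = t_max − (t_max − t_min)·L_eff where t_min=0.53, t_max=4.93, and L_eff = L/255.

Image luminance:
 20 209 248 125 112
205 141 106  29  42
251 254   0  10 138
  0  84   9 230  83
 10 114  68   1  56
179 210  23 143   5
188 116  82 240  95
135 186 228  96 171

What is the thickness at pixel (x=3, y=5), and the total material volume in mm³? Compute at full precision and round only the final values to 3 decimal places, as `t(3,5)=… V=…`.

span = t_max - t_min = 4.93 - 0.53 = 4.400
L(3,5) = 143, L_eff = 143/255 = 0.560784
t(3,5) = 4.93 - 4.400·0.560784 = 2.463
Σt over all 8·5 pixels = 149306/1275 ≈ 117.1027451
V = pitch²·Σt = 1.36²·149306/1275 = 216.593

t(3,5)=2.463 V=216.593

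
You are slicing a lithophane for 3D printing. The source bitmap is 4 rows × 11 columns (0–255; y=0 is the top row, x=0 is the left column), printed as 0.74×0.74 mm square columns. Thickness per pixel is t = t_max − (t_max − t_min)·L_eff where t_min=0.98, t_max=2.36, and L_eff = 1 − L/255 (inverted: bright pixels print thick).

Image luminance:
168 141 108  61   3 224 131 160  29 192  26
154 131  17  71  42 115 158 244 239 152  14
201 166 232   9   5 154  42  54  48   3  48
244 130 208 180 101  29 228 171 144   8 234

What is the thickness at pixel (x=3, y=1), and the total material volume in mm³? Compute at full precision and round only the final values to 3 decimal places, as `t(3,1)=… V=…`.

t(3,1)=1.364 V=39.079

span = t_max - t_min = 2.36 - 0.98 = 1.380
L(3,1) = 71, L_eff = 1 - 71/255 = 0.721569 (inverted)
t(3,1) = 2.36 - 1.380·0.721569 = 1.364
Σt over all 4·11 pixels = 71.364
V = pitch²·Σt = 0.74²·71.364 = 39.079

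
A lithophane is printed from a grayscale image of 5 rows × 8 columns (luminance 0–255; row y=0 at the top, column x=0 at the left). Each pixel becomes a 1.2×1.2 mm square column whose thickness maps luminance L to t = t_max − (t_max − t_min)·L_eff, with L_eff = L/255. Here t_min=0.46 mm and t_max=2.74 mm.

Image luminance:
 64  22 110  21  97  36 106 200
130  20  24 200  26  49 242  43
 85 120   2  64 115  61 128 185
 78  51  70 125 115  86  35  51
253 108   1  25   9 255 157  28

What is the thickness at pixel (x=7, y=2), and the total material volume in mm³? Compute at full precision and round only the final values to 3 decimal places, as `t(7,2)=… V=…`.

t(7,2)=1.086 V=111.512

span = t_max - t_min = 2.74 - 0.46 = 2.280
L(7,2) = 185, L_eff = 185/255 = 0.725490
t(7,2) = 2.74 - 2.280·0.725490 = 1.086
Σt over all 5·8 pixels = 164557/2125 ≈ 77.4385882
V = pitch²·Σt = 1.2²·164557/2125 = 111.512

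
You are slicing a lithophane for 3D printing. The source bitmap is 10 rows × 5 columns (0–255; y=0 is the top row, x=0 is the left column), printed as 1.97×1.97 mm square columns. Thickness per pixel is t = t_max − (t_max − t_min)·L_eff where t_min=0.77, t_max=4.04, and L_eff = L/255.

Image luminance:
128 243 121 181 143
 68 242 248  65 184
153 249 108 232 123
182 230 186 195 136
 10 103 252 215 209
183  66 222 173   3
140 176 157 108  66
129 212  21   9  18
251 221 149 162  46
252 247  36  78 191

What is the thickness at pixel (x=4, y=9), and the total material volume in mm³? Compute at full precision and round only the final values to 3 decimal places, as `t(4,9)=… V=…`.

span = t_max - t_min = 4.04 - 0.77 = 3.270
L(4,9) = 191, L_eff = 191/255 = 0.749020
t(4,9) = 4.04 - 3.270·0.749020 = 1.591
Σt over all 10·5 pixels = 448551/4250 ≈ 105.5414118
V = pitch²·Σt = 1.97²·448551/4250 = 409.596

t(4,9)=1.591 V=409.596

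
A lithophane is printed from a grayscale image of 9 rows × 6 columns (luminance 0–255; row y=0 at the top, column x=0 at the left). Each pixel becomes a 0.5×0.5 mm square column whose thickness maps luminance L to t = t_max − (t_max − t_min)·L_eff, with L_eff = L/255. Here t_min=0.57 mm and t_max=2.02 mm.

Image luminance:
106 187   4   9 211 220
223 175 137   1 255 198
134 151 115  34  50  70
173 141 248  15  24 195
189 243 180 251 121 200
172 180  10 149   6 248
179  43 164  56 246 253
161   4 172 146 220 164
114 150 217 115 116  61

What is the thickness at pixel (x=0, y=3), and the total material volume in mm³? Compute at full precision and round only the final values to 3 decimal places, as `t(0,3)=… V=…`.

t(0,3)=1.036 V=16.458

span = t_max - t_min = 2.02 - 0.57 = 1.450
L(0,3) = 173, L_eff = 173/255 = 0.678431
t(0,3) = 2.02 - 1.450·0.678431 = 1.036
Σt over all 9·6 pixels = 167867/2550 ≈ 65.8301961
V = pitch²·Σt = 0.5²·167867/2550 = 16.458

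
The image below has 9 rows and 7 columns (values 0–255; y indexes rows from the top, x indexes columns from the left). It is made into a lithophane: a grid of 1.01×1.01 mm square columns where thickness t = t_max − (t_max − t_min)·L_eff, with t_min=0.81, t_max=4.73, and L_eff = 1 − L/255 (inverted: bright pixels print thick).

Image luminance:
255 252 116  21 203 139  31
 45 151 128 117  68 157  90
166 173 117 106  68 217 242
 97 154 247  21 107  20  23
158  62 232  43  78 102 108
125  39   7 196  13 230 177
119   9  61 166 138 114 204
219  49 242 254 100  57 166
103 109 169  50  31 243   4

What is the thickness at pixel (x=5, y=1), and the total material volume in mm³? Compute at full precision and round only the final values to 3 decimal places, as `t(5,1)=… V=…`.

span = t_max - t_min = 4.73 - 0.81 = 3.920
L(5,1) = 157, L_eff = 1 - 157/255 = 0.384314 (inverted)
t(5,1) = 4.73 - 3.920·0.384314 = 3.223
Σt over all 9·7 pixels = 4322801/25500 ≈ 169.5216078
V = pitch²·Σt = 1.01²·4322801/25500 = 172.929

t(5,1)=3.223 V=172.929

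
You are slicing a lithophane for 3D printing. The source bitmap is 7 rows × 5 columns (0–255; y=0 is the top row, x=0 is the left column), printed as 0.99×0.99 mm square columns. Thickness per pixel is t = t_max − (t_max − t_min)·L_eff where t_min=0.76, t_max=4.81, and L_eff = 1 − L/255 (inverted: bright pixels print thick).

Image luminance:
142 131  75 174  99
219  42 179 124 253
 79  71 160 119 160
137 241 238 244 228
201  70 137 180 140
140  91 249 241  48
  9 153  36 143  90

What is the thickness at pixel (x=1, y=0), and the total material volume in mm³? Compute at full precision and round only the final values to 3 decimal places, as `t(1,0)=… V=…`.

span = t_max - t_min = 4.81 - 0.76 = 4.050
L(1,0) = 131, L_eff = 1 - 131/255 = 0.486275 (inverted)
t(1,0) = 4.81 - 4.050·0.486275 = 2.841
Σt over all 7·5 pixels = 181381/1700 ≈ 106.6947059
V = pitch²·Σt = 0.99²·181381/1700 = 104.571

t(1,0)=2.841 V=104.571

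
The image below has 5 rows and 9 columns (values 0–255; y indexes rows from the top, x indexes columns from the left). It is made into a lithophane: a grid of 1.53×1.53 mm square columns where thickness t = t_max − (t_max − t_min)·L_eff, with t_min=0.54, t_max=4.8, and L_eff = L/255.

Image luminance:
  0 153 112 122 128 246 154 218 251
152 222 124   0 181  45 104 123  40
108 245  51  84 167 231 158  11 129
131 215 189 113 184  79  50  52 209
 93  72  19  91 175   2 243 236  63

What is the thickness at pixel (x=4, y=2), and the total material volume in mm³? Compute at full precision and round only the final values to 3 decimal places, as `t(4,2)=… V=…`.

span = t_max - t_min = 4.8 - 0.54 = 4.260
L(4,2) = 167, L_eff = 167/255 = 0.654902
t(4,2) = 4.8 - 4.260·0.654902 = 2.010
Σt over all 5·9 pixels = 20319/170 ≈ 119.5235294
V = pitch²·Σt = 1.53²·20319/170 = 279.793

t(4,2)=2.010 V=279.793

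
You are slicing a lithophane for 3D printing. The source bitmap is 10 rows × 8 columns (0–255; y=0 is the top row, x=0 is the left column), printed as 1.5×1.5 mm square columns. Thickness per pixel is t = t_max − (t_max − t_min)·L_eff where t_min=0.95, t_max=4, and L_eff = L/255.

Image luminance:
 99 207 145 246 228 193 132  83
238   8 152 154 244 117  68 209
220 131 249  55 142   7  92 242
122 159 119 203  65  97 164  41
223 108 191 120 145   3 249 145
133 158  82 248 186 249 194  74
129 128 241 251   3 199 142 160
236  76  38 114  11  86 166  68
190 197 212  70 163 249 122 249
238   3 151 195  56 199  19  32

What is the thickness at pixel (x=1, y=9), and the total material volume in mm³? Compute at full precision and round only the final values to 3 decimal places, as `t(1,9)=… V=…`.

t(1,9)=3.964 V=409.654

span = t_max - t_min = 4 - 0.95 = 3.050
L(1,9) = 3, L_eff = 3/255 = 0.011765
t(1,9) = 4 - 3.050·0.011765 = 3.964
Σt over all 10·8 pixels = 77379/425 ≈ 182.0682353
V = pitch²·Σt = 1.5²·77379/425 = 409.654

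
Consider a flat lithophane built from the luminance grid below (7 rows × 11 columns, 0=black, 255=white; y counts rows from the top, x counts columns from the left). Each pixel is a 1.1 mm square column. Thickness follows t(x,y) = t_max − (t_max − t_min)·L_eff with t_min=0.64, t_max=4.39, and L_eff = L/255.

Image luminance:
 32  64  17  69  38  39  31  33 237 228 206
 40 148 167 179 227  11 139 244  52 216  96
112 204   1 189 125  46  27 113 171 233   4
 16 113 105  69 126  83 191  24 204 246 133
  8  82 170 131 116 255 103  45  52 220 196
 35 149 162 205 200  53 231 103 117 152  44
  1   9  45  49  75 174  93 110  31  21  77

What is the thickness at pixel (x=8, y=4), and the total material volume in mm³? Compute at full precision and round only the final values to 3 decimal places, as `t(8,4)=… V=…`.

t(8,4)=3.625 V=256.663

span = t_max - t_min = 4.39 - 0.64 = 3.750
L(8,4) = 52, L_eff = 52/255 = 0.203922
t(8,4) = 4.39 - 3.750·0.203922 = 3.625
Σt over all 7·11 pixels = 360601/1700 ≈ 212.1182353
V = pitch²·Σt = 1.1²·360601/1700 = 256.663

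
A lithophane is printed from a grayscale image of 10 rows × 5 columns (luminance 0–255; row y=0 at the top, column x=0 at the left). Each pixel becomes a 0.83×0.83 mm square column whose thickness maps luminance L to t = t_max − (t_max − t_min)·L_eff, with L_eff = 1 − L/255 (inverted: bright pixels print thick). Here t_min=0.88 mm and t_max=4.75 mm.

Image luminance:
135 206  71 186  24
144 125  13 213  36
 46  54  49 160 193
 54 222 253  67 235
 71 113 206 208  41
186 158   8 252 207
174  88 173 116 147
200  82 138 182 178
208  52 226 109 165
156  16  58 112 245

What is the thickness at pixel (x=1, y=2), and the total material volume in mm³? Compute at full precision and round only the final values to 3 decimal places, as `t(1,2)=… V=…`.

span = t_max - t_min = 4.75 - 0.88 = 3.870
L(1,2) = 54, L_eff = 1 - 54/255 = 0.788235 (inverted)
t(1,2) = 4.75 - 3.870·0.788235 = 1.700
Σt over all 10·5 pixels = 1246169/8500 ≈ 146.6081176
V = pitch²·Σt = 0.83²·1246169/8500 = 100.998

t(1,2)=1.700 V=100.998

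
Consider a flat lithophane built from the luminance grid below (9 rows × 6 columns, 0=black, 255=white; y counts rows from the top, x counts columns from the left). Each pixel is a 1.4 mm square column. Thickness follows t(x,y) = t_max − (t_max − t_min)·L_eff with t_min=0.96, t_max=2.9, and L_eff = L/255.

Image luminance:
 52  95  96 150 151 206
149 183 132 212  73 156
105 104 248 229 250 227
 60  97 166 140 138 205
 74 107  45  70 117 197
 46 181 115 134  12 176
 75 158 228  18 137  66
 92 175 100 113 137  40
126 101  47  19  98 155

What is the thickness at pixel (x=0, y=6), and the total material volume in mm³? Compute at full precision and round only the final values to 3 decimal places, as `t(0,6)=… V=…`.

t(0,6)=2.329 V=205.792

span = t_max - t_min = 2.9 - 0.96 = 1.940
L(0,6) = 75, L_eff = 75/255 = 0.294118
t(0,6) = 2.9 - 1.940·0.294118 = 2.329
Σt over all 9·6 pixels = 104.996
V = pitch²·Σt = 1.4²·104.996 = 205.792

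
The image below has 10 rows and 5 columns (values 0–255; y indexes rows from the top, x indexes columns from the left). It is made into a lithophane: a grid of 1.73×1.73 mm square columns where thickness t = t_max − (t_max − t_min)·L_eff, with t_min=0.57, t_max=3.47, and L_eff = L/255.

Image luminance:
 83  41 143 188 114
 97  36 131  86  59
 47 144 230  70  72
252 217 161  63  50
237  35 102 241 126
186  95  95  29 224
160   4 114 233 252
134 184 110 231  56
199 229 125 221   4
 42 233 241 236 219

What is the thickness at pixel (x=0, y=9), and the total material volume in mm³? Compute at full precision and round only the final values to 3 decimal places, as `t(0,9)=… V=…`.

t(0,9)=2.992 V=285.060

span = t_max - t_min = 3.47 - 0.57 = 2.900
L(0,9) = 42, L_eff = 42/255 = 0.164706
t(0,9) = 3.47 - 2.900·0.164706 = 2.992
Σt over all 10·5 pixels = 121438/1275 ≈ 95.2454902
V = pitch²·Σt = 1.73²·121438/1275 = 285.060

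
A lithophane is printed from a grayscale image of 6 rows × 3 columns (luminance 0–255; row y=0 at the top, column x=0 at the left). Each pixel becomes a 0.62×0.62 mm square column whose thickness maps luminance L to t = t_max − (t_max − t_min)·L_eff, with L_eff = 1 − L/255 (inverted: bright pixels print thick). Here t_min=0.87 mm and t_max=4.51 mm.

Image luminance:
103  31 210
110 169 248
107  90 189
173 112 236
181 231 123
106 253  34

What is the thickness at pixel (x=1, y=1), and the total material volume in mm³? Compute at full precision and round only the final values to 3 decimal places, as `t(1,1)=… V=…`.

t(1,1)=3.282 V=20.868

span = t_max - t_min = 4.51 - 0.87 = 3.640
L(1,1) = 169, L_eff = 1 - 169/255 = 0.337255 (inverted)
t(1,1) = 4.51 - 3.640·0.337255 = 3.282
Σt over all 6·3 pixels = 230719/4250 ≈ 54.2868235
V = pitch²·Σt = 0.62²·230719/4250 = 20.868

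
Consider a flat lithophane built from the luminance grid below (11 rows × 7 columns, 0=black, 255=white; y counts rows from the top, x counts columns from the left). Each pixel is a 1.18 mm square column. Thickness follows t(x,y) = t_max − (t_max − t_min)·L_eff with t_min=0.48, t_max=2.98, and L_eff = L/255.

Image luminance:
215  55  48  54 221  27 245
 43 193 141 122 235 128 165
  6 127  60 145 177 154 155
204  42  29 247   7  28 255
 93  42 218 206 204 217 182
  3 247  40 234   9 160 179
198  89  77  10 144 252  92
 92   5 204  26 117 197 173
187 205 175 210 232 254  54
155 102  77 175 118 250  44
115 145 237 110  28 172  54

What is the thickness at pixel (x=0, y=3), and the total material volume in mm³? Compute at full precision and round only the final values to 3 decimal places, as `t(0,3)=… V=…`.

t(0,3)=0.980 V=178.390

span = t_max - t_min = 2.98 - 0.48 = 2.500
L(0,3) = 204, L_eff = 204/255 = 0.800000
t(0,3) = 2.98 - 2.500·0.800000 = 0.980
Σt over all 11·7 pixels = 163349/1275 ≈ 128.1168627
V = pitch²·Σt = 1.18²·163349/1275 = 178.390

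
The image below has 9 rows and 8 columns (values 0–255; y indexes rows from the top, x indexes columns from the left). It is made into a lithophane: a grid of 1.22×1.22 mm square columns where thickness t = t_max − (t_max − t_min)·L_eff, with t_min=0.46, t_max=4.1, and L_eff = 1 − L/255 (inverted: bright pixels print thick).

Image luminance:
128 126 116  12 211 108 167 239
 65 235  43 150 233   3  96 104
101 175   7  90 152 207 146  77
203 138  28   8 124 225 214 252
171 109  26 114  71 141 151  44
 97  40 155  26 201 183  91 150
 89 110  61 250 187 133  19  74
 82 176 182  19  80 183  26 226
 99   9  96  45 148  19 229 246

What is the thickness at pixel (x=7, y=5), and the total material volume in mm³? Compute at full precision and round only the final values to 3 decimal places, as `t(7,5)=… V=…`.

span = t_max - t_min = 4.1 - 0.46 = 3.640
L(7,5) = 150, L_eff = 1 - 150/255 = 0.411765 (inverted)
t(7,5) = 4.1 - 3.640·0.411765 = 2.601
Σt over all 9·8 pixels = 1006571/6375 ≈ 157.8934902
V = pitch²·Σt = 1.22²·1006571/6375 = 235.009

t(7,5)=2.601 V=235.009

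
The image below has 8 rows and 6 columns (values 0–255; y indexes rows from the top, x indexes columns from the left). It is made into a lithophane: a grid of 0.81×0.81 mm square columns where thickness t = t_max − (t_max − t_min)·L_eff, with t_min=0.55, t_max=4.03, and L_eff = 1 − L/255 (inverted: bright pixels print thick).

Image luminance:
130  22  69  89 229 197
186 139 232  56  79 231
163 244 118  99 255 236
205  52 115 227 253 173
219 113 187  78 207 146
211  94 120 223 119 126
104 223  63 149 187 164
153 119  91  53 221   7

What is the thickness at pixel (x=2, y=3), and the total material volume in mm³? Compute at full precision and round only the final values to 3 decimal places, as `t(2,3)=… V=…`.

t(2,3)=2.119 V=81.574

span = t_max - t_min = 4.03 - 0.55 = 3.480
L(2,3) = 115, L_eff = 1 - 115/255 = 0.549020 (inverted)
t(2,3) = 4.03 - 3.480·0.549020 = 2.119
Σt over all 8·6 pixels = 264204/2125 ≈ 124.3312941
V = pitch²·Σt = 0.81²·264204/2125 = 81.574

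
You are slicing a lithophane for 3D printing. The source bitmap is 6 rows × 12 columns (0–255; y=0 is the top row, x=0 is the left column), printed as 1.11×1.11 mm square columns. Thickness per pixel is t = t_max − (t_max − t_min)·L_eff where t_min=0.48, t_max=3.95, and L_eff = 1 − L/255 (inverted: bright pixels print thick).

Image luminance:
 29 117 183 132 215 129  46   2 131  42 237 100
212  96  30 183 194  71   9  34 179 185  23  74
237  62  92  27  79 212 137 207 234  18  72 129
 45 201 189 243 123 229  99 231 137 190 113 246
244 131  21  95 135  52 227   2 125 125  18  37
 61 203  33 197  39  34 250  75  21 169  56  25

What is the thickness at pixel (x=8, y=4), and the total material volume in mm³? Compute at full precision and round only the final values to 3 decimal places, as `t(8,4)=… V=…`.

t(8,4)=2.181 V=186.436

span = t_max - t_min = 3.95 - 0.48 = 3.470
L(8,4) = 125, L_eff = 1 - 125/255 = 0.509804 (inverted)
t(8,4) = 3.95 - 3.470·0.509804 = 2.181
Σt over all 6·12 pixels = 64309/425 ≈ 151.3152941
V = pitch²·Σt = 1.11²·64309/425 = 186.436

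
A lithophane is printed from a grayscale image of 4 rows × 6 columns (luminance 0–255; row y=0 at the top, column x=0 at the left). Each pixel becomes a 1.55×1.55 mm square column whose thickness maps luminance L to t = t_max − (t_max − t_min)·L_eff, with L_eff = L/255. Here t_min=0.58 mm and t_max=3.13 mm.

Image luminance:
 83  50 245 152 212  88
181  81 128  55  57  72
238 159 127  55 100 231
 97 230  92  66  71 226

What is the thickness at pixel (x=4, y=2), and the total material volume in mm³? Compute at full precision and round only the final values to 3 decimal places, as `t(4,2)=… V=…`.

t(4,2)=2.130 V=106.094

span = t_max - t_min = 3.13 - 0.58 = 2.550
L(4,2) = 100, L_eff = 100/255 = 0.392157
t(4,2) = 3.13 - 2.550·0.392157 = 2.130
Σt over all 4·6 pixels = 44.16
V = pitch²·Σt = 1.55²·44.16 = 106.094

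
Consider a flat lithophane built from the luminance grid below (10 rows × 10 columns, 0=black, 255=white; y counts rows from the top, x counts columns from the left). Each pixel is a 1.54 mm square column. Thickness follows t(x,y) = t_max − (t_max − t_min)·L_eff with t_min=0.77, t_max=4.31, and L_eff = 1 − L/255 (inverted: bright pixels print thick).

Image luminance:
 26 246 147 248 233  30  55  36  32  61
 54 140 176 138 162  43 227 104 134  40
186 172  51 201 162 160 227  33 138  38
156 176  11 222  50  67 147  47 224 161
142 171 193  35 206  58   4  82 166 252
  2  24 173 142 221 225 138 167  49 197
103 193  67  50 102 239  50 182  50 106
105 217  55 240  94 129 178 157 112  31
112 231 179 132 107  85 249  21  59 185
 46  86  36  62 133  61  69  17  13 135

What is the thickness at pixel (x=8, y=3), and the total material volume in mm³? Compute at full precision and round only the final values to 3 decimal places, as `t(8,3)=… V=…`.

span = t_max - t_min = 4.31 - 0.77 = 3.540
L(8,3) = 224, L_eff = 1 - 224/255 = 0.121569 (inverted)
t(8,3) = 4.31 - 3.540·0.121569 = 3.880
Σt over all 10·10 pixels = 520162/2125 ≈ 244.7821176
V = pitch²·Σt = 1.54²·520162/2125 = 580.525

t(8,3)=3.880 V=580.525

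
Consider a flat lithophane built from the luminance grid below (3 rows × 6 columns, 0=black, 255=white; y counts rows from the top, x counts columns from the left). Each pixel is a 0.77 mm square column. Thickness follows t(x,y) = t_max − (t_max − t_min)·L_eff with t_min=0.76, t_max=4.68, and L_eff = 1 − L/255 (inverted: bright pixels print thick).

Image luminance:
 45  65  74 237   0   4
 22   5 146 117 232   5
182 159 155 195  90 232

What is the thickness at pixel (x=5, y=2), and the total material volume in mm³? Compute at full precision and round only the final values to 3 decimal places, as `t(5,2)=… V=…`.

t(5,2)=4.326 V=26.021

span = t_max - t_min = 4.68 - 0.76 = 3.920
L(5,2) = 232, L_eff = 1 - 232/255 = 0.090196 (inverted)
t(5,2) = 4.68 - 3.920·0.090196 = 4.326
Σt over all 3·6 pixels = 18652/425 ≈ 43.8870588
V = pitch²·Σt = 0.77²·18652/425 = 26.021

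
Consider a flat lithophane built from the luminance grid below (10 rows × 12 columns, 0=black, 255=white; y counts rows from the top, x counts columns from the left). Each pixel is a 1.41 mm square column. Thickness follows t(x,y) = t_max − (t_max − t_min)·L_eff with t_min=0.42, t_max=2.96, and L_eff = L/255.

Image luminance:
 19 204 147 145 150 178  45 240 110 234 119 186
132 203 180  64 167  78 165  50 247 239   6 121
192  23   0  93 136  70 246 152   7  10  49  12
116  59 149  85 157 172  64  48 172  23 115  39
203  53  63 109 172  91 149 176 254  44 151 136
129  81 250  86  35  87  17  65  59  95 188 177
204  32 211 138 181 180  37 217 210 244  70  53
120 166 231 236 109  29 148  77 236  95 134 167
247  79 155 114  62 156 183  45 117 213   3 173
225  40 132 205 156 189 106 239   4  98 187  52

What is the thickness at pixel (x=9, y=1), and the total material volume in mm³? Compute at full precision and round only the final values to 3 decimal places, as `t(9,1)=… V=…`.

t(9,1)=0.579 V=405.306

span = t_max - t_min = 2.96 - 0.42 = 2.540
L(9,1) = 239, L_eff = 239/255 = 0.937255
t(9,1) = 2.96 - 2.540·0.937255 = 0.579
Σt over all 10·12 pixels = 2599289/12750 ≈ 203.8658039
V = pitch²·Σt = 1.41²·2599289/12750 = 405.306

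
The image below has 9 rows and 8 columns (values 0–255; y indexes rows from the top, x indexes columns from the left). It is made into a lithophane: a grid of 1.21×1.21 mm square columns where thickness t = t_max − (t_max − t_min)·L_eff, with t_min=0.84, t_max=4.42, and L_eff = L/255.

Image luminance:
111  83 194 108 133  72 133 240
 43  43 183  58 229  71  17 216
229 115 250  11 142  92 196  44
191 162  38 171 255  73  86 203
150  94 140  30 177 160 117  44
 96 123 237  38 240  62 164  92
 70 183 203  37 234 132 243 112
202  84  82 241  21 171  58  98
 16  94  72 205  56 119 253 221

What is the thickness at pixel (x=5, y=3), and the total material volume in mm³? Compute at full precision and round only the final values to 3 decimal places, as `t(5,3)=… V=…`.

span = t_max - t_min = 4.42 - 0.84 = 3.580
L(5,3) = 73, L_eff = 73/255 = 0.286275
t(5,3) = 4.42 - 3.580·0.286275 = 3.395
Σt over all 9·8 pixels = 793861/4250 ≈ 186.7908235
V = pitch²·Σt = 1.21²·793861/4250 = 273.480

t(5,3)=3.395 V=273.480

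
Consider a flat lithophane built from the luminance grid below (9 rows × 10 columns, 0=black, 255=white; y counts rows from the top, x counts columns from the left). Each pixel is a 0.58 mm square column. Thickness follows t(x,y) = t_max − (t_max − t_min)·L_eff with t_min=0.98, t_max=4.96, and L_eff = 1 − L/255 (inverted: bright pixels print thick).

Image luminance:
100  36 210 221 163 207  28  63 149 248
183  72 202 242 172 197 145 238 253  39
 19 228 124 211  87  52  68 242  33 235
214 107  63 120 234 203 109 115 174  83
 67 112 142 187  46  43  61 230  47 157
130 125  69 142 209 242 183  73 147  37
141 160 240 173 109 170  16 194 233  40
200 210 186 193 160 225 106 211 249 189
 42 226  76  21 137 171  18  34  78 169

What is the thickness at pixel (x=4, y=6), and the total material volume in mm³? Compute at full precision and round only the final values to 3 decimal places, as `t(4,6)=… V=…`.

t(4,6)=2.681 V=96.430

span = t_max - t_min = 4.96 - 0.98 = 3.980
L(4,6) = 109, L_eff = 1 - 109/255 = 0.572549 (inverted)
t(4,6) = 4.96 - 3.980·0.572549 = 2.681
Σt over all 9·10 pixels = 730967/2550 ≈ 286.6537255
V = pitch²·Σt = 0.58²·730967/2550 = 96.430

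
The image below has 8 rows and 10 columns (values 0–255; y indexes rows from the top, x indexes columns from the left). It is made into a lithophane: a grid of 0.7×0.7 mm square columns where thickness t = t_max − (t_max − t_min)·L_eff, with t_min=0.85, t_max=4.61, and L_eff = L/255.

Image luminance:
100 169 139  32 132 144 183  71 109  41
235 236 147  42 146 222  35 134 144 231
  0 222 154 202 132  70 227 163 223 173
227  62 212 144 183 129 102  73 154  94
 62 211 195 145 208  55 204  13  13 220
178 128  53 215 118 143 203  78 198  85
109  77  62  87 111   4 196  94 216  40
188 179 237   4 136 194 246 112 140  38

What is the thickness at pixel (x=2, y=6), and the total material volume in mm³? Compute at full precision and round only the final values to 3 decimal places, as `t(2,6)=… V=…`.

span = t_max - t_min = 4.61 - 0.85 = 3.760
L(2,6) = 62, L_eff = 62/255 = 0.243137
t(2,6) = 4.61 - 3.760·0.243137 = 3.696
Σt over all 8·10 pixels = 444266/2125 ≈ 209.0663529
V = pitch²·Σt = 0.7²·444266/2125 = 102.443

t(2,6)=3.696 V=102.443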